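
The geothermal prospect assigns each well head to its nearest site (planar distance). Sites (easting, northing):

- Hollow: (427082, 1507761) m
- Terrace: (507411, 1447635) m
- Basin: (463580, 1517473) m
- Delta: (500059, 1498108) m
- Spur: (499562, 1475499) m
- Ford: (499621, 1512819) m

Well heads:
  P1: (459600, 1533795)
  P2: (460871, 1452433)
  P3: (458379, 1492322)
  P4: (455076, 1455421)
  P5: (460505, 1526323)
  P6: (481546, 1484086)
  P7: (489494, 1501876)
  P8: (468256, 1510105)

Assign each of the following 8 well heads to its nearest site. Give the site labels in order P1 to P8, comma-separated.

P1 → Basin (d²=282248084.00)
P2 → Spur (d²=2029033837.00)
P3 → Basin (d²=659623202.00)
P4 → Spur (d²=2382130280.00)
P5 → Basin (d²=87778125.00)
P6 → Spur (d²=398312825.00)
P7 → Delta (d²=125817049.00)
P8 → Basin (d²=76152400.00)

Basin, Spur, Basin, Spur, Basin, Spur, Delta, Basin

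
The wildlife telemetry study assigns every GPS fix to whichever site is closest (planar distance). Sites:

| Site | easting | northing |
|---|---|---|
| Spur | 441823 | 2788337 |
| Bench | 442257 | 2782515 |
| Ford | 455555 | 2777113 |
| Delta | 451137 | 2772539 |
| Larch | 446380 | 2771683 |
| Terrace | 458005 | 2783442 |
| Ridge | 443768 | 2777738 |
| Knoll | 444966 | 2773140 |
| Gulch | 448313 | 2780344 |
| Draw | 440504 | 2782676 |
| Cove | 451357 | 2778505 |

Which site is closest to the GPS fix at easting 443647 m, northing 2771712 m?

Squared distances to each site:
Spur: 279717601.000; Bench: 118636909.000; Ford: 170971265.000; Delta: 56784029.000; Larch: 7470130.000; Terrace: 343745064.000; Ridge: 36327317.000; Knoll: 3778945.000; Gulch: 96282980.000; Draw: 130087745.000; Cove: 105588949.000.
Minimum at Knoll.

Knoll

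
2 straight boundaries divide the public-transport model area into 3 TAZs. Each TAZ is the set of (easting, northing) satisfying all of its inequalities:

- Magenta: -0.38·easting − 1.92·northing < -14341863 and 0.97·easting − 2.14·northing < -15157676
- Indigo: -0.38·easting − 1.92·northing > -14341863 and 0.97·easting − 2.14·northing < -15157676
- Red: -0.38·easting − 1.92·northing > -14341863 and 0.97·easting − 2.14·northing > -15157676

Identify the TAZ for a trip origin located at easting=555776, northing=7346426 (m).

Indigo

-0.38·555776 − 1.92·7346426 = -14316332.800, which is > -14341863
0.97·555776 − 2.14·7346426 = -15182248.920, which is < -15157676
This sign pattern matches Indigo.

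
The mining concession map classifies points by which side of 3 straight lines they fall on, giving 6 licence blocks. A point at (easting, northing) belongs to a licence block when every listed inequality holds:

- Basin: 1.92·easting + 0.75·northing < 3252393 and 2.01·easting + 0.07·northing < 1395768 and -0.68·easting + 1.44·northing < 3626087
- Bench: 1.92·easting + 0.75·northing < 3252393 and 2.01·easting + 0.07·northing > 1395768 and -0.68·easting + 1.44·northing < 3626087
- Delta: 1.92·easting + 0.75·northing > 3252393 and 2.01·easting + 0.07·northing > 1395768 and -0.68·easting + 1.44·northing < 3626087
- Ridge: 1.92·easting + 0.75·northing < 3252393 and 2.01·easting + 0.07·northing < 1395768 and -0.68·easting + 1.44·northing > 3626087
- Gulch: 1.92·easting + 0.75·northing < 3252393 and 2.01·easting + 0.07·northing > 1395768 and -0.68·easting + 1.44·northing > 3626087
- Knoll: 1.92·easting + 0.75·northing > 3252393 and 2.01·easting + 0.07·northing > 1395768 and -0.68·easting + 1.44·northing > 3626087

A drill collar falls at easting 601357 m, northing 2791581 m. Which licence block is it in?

1.92·601357 + 0.75·2791581 = 3248291.190, which is < 3252393
2.01·601357 + 0.07·2791581 = 1404138.240, which is > 1395768
-0.68·601357 + 1.44·2791581 = 3610953.880, which is < 3626087
This sign pattern matches Bench.

Bench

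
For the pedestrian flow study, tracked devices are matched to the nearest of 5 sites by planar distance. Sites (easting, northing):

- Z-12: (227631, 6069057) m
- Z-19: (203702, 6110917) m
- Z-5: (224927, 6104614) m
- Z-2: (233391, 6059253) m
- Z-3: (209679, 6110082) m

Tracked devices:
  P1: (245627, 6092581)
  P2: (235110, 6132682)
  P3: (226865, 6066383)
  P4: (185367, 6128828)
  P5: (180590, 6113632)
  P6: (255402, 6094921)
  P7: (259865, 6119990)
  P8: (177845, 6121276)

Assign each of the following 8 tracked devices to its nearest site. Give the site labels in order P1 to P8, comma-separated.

Z-5, Z-5, Z-12, Z-19, Z-19, Z-5, Z-5, Z-19

P1 → Z-5 (d²=573283089.00)
P2 → Z-5 (d²=891506113.00)
P3 → Z-12 (d²=7737032.00)
P4 → Z-19 (d²=656976146.00)
P5 → Z-19 (d²=541535769.00)
P6 → Z-5 (d²=1022679874.00)
P7 → Z-5 (d²=1457085220.00)
P8 → Z-19 (d²=775893330.00)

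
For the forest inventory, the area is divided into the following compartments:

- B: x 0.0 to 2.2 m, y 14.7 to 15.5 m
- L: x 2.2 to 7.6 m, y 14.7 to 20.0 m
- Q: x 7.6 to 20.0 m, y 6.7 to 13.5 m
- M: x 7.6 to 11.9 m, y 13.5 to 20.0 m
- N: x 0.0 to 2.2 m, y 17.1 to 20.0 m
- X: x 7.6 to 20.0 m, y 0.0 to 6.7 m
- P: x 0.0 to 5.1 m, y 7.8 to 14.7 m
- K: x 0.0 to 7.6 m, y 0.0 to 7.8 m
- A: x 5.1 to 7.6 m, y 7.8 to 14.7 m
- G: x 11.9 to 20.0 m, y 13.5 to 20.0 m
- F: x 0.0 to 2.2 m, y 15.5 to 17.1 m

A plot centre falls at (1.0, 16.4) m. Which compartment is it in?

The point has x = 1.0 and y = 16.4.
Only F satisfies 0.0 ≤ x ≤ 2.2 and 15.5 ≤ y ≤ 17.1.

F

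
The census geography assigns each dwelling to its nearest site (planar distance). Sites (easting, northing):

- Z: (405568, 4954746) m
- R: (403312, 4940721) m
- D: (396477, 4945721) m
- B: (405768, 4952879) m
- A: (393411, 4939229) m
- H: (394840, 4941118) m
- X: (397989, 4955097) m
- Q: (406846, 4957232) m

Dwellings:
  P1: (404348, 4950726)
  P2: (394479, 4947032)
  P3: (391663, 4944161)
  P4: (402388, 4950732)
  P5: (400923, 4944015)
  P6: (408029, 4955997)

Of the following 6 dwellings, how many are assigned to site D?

P1 → B
P2 → D
P3 → H
P4 → B
P5 → R
P6 → Q
1 of the 6 goes to D.

1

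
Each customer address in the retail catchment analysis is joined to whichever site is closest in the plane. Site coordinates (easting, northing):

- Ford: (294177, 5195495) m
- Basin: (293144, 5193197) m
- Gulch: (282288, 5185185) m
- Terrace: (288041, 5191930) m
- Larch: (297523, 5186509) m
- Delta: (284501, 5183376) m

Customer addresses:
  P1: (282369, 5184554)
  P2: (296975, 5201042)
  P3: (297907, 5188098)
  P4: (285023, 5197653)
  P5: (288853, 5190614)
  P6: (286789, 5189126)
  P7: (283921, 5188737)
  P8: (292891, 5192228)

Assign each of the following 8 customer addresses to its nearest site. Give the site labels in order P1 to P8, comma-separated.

P1 → Gulch (d²=404722.00)
P2 → Ford (d²=38598013.00)
P3 → Larch (d²=2672377.00)
P4 → Terrace (d²=41861053.00)
P5 → Terrace (d²=2391200.00)
P6 → Terrace (d²=9429920.00)
P7 → Gulch (d²=15283393.00)
P8 → Basin (d²=1002970.00)

Gulch, Ford, Larch, Terrace, Terrace, Terrace, Gulch, Basin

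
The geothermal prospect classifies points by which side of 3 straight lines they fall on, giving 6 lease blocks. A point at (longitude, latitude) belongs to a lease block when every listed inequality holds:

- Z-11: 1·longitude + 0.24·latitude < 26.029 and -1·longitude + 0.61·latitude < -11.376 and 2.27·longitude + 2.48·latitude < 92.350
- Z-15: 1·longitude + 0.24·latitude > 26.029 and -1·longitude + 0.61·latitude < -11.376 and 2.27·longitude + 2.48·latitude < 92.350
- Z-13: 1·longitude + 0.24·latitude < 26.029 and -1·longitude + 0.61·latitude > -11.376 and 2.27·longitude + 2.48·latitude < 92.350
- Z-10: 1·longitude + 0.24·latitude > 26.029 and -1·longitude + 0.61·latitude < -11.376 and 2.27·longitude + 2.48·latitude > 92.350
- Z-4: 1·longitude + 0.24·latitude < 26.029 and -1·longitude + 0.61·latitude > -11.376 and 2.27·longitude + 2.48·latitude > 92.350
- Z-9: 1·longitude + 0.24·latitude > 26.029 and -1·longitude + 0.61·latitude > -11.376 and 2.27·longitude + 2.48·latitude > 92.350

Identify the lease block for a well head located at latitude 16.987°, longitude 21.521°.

Z-13

1·21.521 + 0.24·16.987 = 25.598, which is < 26.029
-1·21.521 + 0.61·16.987 = -11.159, which is > -11.376
2.27·21.521 + 2.48·16.987 = 90.980, which is < 92.350
This sign pattern matches Z-13.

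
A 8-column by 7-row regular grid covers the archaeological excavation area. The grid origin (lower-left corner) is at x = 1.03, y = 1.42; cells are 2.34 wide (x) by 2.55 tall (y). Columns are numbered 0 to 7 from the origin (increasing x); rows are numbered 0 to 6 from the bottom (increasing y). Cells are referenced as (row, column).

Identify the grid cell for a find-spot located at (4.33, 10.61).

Column index: ⌊(4.33 − 1.03) / 2.34⌋ = ⌊1.410⌋ = 1
Row offset from origin: ⌊(10.61 − 1.42) / 2.55⌋ = ⌊3.604⌋ = 3 → row 3

(3, 1)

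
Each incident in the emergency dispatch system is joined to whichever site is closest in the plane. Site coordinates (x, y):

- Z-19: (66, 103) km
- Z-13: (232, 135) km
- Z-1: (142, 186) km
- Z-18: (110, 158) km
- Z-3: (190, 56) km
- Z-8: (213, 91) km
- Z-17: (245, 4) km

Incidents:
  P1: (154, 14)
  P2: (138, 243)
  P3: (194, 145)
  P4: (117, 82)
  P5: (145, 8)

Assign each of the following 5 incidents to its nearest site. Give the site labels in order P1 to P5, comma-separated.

Z-3, Z-1, Z-13, Z-19, Z-3

P1 → Z-3 (d²=3060.00)
P2 → Z-1 (d²=3265.00)
P3 → Z-13 (d²=1544.00)
P4 → Z-19 (d²=3042.00)
P5 → Z-3 (d²=4329.00)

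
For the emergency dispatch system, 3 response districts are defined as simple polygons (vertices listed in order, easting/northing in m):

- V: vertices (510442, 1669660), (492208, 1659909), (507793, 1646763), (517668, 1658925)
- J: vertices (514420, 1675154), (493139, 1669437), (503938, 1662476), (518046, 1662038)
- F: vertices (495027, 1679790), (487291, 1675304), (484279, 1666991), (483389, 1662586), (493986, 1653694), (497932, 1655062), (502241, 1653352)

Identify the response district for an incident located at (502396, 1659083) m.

Cast a ray rightward from (502396, 1659083). For each polygon, the edges (by vertex number in listed order) whose endpoints lie on opposite sides of northing = 1659083, where each meets that height, and whether that is right or left of the point:
V: 2–3 at easting≈493187.2 (left), 4–1 at easting≈517561.6 (right) → 1 crossing.
J: no edge straddles that height → 0 crossings.
F: 4–5 at easting≈487563.7 (left), 7–1 at easting≈500677.2 (left) → 0 crossings.
Only V has an odd count, so the point is inside V.

V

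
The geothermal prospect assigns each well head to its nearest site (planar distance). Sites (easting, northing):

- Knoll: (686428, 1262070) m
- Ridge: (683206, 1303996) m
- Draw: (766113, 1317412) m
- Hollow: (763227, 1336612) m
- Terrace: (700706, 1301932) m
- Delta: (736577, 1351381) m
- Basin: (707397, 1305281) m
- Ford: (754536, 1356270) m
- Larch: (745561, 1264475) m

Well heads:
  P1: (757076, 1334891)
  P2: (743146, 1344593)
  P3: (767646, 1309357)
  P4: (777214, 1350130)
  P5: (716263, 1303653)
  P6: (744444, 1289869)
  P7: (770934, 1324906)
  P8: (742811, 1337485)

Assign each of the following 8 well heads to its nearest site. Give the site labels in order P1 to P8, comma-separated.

Hollow, Delta, Draw, Hollow, Basin, Larch, Draw, Delta

P1 → Hollow (d²=40796642.00)
P2 → Delta (d²=89228705.00)
P3 → Draw (d²=67233114.00)
P4 → Hollow (d²=378372493.00)
P5 → Basin (d²=81256340.00)
P6 → Larch (d²=646102925.00)
P7 → Draw (d²=79402077.00)
P8 → Delta (d²=231961572.00)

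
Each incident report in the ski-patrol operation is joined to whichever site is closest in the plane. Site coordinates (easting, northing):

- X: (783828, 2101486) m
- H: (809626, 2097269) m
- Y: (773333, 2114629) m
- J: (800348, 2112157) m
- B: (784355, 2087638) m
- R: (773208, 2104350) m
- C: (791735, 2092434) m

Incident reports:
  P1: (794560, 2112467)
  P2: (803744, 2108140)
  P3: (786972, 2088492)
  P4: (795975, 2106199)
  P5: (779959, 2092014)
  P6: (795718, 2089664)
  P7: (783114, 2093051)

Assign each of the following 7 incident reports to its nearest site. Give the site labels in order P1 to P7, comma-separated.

P1 → J (d²=33597044.00)
P2 → J (d²=27669105.00)
P3 → B (d²=7578005.00)
P4 → J (d²=54620893.00)
P5 → B (d²=38474192.00)
P6 → C (d²=23537189.00)
P7 → B (d²=30840650.00)

J, J, B, J, B, C, B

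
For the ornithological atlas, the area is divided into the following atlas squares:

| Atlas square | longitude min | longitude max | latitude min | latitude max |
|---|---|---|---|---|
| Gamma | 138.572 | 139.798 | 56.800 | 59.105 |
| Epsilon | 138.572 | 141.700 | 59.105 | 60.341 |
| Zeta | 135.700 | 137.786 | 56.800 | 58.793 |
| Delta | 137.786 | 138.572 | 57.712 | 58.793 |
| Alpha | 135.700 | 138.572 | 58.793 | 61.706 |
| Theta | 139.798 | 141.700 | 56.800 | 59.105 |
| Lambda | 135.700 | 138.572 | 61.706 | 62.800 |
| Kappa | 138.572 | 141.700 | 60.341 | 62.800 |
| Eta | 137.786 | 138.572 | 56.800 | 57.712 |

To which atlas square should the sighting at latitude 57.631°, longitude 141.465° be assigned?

Theta

The point has longitude = 141.465 and latitude = 57.631.
Only Theta satisfies 139.798 ≤ longitude ≤ 141.700 and 56.800 ≤ latitude ≤ 59.105.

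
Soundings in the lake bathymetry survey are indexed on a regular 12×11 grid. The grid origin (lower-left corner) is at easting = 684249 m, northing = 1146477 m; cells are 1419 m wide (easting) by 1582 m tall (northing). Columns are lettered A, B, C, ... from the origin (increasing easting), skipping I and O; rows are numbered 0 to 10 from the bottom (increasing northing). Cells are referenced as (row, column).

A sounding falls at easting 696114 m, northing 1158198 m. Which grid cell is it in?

Column index: ⌊(696114 − 684249) / 1419⌋ = ⌊8.362⌋ = 8 → column J
Row offset from origin: ⌊(1158198 − 1146477) / 1582⌋ = ⌊7.409⌋ = 7 → row 7

(7, J)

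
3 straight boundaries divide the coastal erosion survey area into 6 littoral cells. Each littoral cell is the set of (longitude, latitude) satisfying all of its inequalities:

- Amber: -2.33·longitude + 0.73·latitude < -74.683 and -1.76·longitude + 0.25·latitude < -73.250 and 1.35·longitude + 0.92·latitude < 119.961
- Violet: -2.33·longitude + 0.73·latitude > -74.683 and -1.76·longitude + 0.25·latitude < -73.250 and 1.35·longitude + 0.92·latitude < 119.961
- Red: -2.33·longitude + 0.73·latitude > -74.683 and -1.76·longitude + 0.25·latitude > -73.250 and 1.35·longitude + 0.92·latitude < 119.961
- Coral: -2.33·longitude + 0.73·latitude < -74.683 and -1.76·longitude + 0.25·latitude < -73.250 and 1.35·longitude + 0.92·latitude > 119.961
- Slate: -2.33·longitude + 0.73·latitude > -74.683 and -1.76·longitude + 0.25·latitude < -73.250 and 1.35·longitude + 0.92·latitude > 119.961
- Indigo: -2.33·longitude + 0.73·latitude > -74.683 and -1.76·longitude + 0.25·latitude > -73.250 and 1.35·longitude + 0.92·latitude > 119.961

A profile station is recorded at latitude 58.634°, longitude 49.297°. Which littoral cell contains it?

-2.33·49.297 + 0.73·58.634 = -72.059, which is > -74.683
-1.76·49.297 + 0.25·58.634 = -72.104, which is > -73.250
1.35·49.297 + 0.92·58.634 = 120.494, which is > 119.961
This sign pattern matches Indigo.

Indigo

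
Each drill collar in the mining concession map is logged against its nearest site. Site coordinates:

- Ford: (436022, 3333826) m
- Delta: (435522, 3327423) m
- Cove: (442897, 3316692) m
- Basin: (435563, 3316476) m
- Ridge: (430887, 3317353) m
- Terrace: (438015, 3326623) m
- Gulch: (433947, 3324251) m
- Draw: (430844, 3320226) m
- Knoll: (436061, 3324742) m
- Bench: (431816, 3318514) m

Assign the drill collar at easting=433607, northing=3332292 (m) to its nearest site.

Ford

Squared distances to each site:
Ford: 8185381.000; Delta: 27374386.000; Cove: 329664100.000; Basin: 253971792.000; Ridge: 230572121.000; Terrace: 51568025.000; Gulch: 64773281.000; Draw: 153222525.000; Knoll: 63024616.000; Bench: 193040965.000.
Minimum at Ford.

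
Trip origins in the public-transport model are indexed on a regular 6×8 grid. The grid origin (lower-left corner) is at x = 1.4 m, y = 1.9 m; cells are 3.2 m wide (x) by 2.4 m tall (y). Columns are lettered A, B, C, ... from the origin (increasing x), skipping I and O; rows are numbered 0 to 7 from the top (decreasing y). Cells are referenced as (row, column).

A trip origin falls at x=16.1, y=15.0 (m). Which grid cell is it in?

(2, E)

Column index: ⌊(16.1 − 1.4) / 3.2⌋ = ⌊4.594⌋ = 4 → column E
Row offset from origin: ⌊(15.0 − 1.9) / 2.4⌋ = ⌊5.458⌋ = 5 → row 2 (counted from top)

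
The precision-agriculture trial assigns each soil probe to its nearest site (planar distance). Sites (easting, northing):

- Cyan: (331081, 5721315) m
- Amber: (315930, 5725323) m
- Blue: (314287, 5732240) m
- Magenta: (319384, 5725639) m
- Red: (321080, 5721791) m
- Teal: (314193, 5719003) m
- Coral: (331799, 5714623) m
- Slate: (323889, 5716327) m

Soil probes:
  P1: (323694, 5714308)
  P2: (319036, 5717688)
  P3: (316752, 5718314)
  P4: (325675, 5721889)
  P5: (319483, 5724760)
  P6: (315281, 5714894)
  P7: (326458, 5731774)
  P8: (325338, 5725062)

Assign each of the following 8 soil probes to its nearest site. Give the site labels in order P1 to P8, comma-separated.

P1 → Slate (d²=4114386.00)
P2 → Red (d²=21012545.00)
P3 → Teal (d²=7023202.00)
P4 → Red (d²=21123629.00)
P5 → Magenta (d²=782442.00)
P6 → Teal (d²=18067625.00)
P7 → Magenta (d²=87679701.00)
P8 → Red (d²=28830005.00)

Slate, Red, Teal, Red, Magenta, Teal, Magenta, Red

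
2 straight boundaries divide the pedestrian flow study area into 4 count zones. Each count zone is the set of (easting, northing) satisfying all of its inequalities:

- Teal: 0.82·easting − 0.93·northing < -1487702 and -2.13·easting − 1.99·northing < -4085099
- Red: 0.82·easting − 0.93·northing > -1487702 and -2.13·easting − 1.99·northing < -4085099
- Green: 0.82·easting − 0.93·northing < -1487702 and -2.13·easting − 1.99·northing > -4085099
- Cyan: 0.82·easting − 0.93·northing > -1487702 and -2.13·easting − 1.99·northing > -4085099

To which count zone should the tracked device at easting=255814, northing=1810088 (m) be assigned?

Red

0.82·255814 − 0.93·1810088 = -1473614.360, which is > -1487702
-2.13·255814 − 1.99·1810088 = -4146958.940, which is < -4085099
This sign pattern matches Red.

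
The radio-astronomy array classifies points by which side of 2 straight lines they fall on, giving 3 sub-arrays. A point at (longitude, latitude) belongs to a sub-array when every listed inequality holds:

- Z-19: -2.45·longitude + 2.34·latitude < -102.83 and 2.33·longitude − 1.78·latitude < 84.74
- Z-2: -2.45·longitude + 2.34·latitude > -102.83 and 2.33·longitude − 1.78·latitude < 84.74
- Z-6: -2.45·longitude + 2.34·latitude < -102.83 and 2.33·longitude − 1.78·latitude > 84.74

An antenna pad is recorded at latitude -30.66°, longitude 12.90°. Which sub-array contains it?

Z-19

-2.45·12.90 + 2.34·-30.66 = -103.349, which is < -102.83
2.33·12.90 − 1.78·-30.66 = 84.632, which is < 84.74
This sign pattern matches Z-19.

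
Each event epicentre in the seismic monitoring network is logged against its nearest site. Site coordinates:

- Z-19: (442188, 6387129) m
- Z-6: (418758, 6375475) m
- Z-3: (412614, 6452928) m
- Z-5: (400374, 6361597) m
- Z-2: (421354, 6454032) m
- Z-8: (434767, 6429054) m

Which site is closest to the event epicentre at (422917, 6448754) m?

Squared distances to each site:
Z-19: 4169012066.000; Z-6: 5387109122.000; Z-3: 123574085.000; Z-5: 8104529498.000; Z-2: 30300253.000; Z-8: 528512500.000.
Minimum at Z-2.

Z-2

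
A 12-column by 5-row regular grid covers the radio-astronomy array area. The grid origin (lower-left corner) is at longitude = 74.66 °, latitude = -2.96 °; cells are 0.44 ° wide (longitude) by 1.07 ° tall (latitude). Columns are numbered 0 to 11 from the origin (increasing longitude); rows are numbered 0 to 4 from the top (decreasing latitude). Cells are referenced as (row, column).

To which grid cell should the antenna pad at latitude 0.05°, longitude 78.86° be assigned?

(2, 9)

Column index: ⌊(78.86 − 74.66) / 0.44⌋ = ⌊9.545⌋ = 9
Row offset from origin: ⌊(0.05 − -2.96) / 1.07⌋ = ⌊2.813⌋ = 2 → row 2 (counted from top)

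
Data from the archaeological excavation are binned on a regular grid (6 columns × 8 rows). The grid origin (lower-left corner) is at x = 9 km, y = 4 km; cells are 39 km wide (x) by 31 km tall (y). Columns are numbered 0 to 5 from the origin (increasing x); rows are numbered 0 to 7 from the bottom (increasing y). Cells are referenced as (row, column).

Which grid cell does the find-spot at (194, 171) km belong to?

Column index: ⌊(194 − 9) / 39⌋ = ⌊4.744⌋ = 4
Row offset from origin: ⌊(171 − 4) / 31⌋ = ⌊5.387⌋ = 5 → row 5

(5, 4)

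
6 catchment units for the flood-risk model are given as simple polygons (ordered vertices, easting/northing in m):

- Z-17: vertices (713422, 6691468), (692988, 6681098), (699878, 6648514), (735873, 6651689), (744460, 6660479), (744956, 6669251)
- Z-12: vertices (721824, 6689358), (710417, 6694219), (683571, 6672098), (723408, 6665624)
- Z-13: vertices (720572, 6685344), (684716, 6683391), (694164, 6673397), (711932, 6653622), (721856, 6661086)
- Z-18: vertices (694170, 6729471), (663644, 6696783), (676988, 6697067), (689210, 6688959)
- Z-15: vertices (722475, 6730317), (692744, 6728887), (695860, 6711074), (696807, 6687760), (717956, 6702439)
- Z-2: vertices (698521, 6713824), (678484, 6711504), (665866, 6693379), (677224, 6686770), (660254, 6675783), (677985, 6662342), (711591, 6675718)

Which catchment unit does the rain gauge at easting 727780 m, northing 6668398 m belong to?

Cast a ray rightward from (727780, 6668398). For each polygon, the edges (by vertex number in listed order) whose endpoints lie on opposite sides of northing = 6668398, where each meets that height, and whether that is right or left of the point:
Z-17: 2–3 at easting≈695673.5 (left), 5–6 at easting≈744907.8 (right) → 1 crossing.
Z-12: 3–4 at easting≈706338.5 (left), 4–1 at easting≈723222.9 (left) → 0 crossings.
Z-13: 3–4 at easting≈698655.6 (left), 5–1 at easting≈721469.0 (left) → 0 crossings.
Z-18: no edge straddles that height → 0 crossings.
Z-15: no edge straddles that height → 0 crossings.
Z-2: 5–6 at easting≈669996.1 (left), 6–7 at easting≈693200.2 (left) → 0 crossings.
Only Z-17 has an odd count, so the point is inside Z-17.

Z-17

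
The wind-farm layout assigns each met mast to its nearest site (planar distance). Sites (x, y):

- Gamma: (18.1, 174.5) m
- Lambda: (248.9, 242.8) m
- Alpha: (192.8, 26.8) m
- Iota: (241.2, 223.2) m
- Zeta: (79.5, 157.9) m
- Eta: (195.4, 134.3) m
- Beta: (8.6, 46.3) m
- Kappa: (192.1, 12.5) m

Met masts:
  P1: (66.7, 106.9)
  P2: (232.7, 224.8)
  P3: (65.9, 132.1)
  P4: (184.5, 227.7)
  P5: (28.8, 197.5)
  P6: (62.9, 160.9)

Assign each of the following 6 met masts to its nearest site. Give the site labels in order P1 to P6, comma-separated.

P1 → Zeta (d²=2764.84)
P2 → Iota (d²=74.81)
P3 → Zeta (d²=850.60)
P4 → Iota (d²=3235.14)
P5 → Gamma (d²=643.49)
P6 → Zeta (d²=284.56)

Zeta, Iota, Zeta, Iota, Gamma, Zeta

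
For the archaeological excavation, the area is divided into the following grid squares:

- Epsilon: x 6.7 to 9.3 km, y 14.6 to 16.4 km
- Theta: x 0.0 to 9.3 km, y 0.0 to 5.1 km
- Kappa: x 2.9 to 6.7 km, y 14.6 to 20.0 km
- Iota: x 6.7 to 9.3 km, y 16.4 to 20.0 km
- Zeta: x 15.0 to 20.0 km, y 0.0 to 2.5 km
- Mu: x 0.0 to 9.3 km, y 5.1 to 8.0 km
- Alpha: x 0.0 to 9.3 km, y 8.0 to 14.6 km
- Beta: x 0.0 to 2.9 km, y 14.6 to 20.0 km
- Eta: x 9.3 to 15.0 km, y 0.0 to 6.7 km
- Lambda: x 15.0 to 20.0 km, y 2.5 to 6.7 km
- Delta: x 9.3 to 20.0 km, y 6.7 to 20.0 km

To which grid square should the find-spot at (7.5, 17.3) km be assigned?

Iota

The point has x = 7.5 and y = 17.3.
Only Iota satisfies 6.7 ≤ x ≤ 9.3 and 16.4 ≤ y ≤ 20.0.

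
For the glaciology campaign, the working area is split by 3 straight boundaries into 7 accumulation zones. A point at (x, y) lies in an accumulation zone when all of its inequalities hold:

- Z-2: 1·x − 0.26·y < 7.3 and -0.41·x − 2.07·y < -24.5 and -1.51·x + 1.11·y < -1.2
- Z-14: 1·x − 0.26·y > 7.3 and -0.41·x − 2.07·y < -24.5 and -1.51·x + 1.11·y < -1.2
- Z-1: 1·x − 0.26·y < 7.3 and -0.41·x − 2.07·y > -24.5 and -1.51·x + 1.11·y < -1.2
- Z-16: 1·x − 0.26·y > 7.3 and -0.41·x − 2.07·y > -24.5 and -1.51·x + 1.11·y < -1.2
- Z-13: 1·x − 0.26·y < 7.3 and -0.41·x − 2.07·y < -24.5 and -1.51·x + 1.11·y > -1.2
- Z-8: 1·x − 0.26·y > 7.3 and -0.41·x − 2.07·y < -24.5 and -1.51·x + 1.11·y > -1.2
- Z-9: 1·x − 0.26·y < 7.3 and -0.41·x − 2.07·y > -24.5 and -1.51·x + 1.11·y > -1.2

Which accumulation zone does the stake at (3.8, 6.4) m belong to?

Z-9

1·3.8 − 0.26·6.4 = 2.136, which is < 7.3
-0.41·3.8 − 2.07·6.4 = -14.806, which is > -24.5
-1.51·3.8 + 1.11·6.4 = 1.366, which is > -1.2
This sign pattern matches Z-9.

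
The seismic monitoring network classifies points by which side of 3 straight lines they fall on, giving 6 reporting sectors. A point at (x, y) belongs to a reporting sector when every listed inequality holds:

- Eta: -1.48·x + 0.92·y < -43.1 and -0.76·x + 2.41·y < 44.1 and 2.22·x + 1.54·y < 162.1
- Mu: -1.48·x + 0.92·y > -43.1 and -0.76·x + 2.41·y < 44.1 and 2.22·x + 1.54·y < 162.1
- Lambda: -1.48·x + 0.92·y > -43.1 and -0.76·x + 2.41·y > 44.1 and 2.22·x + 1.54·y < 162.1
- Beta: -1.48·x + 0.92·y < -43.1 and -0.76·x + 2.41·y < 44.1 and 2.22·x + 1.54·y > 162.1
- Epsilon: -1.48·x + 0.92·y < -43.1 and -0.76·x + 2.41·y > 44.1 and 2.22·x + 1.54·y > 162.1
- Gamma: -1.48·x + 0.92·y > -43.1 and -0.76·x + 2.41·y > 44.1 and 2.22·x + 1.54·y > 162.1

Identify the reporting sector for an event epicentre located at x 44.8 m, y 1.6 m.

Eta

-1.48·44.8 + 0.92·1.6 = -64.832, which is < -43.1
-0.76·44.8 + 2.41·1.6 = -30.192, which is < 44.1
2.22·44.8 + 1.54·1.6 = 101.920, which is < 162.1
This sign pattern matches Eta.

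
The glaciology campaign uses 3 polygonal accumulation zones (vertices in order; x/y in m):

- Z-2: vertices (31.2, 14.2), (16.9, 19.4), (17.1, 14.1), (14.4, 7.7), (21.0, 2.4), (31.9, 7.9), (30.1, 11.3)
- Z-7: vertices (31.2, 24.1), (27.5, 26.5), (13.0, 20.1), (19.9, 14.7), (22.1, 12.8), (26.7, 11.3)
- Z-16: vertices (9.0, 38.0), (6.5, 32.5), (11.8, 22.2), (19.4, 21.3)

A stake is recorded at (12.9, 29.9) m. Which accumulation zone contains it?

Cast a ray rightward from (12.9, 29.9). For each polygon, the edges (by vertex number in listed order) whose endpoints lie on opposite sides of y = 29.9, where each meets that height, and whether that is right or left of the point:
Z-2: no edge straddles that height → 0 crossings.
Z-7: no edge straddles that height → 0 crossings.
Z-16: 2–3 at x≈7.84 (left), 4–1 at x≈14.04 (right) → 1 crossing.
Only Z-16 has an odd count, so the point is inside Z-16.

Z-16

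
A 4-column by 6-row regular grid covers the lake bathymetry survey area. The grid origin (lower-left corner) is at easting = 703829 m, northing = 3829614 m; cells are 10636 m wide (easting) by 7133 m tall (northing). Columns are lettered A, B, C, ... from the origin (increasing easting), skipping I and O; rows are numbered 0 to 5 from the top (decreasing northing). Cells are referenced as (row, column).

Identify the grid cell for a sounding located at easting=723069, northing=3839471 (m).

(4, B)

Column index: ⌊(723069 − 703829) / 10636⌋ = ⌊1.809⌋ = 1 → column B
Row offset from origin: ⌊(3839471 − 3829614) / 7133⌋ = ⌊1.382⌋ = 1 → row 4 (counted from top)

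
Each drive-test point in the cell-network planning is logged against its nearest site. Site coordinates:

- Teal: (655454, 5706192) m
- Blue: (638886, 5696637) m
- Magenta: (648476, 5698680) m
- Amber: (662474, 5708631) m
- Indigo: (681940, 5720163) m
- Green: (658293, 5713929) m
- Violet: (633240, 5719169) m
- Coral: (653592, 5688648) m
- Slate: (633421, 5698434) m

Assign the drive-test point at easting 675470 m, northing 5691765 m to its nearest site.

Squared distances to each site:
Teal: 608778585.000; Blue: 1362125440.000; Magenta: 776493261.000; Amber: 453357972.000; Indigo: 848307304.000; Green: 786292225.000; Violet: 2534352116.000; Coral: 488362573.000; Slate: 1812593962.000.
Minimum at Amber.

Amber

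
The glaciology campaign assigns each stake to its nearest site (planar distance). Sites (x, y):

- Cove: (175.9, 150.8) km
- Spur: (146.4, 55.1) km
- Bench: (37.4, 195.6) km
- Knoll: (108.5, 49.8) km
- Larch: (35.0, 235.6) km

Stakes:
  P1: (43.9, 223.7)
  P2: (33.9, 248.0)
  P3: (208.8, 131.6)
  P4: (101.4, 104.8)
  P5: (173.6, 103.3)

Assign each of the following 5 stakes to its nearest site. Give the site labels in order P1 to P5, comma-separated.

P1 → Larch (d²=220.82)
P2 → Larch (d²=154.97)
P3 → Cove (d²=1451.05)
P4 → Knoll (d²=3075.41)
P5 → Cove (d²=2261.54)

Larch, Larch, Cove, Knoll, Cove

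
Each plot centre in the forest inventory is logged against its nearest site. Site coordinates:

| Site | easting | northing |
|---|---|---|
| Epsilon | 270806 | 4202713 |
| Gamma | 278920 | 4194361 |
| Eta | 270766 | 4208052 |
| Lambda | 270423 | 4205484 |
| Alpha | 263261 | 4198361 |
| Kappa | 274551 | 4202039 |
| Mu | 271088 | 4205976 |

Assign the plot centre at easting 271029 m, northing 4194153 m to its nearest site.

Squared distances to each site:
Epsilon: 73323329.000; Gamma: 62311145.000; Eta: 193251370.000; Lambda: 128758797.000; Alpha: 78049088.000; Kappa: 74593480.000; Mu: 139786810.000.
Minimum at Gamma.

Gamma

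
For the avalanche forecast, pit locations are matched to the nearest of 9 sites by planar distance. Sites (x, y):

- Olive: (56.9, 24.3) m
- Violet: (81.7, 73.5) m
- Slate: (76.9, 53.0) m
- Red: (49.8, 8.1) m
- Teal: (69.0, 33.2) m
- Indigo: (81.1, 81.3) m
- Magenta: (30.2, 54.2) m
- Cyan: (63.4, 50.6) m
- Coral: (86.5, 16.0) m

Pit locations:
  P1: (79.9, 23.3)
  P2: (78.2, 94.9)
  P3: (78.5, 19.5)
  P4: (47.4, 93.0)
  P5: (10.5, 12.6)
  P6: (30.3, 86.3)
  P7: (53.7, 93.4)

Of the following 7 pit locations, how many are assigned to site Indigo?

3

P1 → Coral
P2 → Indigo
P3 → Coral
P4 → Indigo
P5 → Red
P6 → Magenta
P7 → Indigo
3 of the 7 go to Indigo.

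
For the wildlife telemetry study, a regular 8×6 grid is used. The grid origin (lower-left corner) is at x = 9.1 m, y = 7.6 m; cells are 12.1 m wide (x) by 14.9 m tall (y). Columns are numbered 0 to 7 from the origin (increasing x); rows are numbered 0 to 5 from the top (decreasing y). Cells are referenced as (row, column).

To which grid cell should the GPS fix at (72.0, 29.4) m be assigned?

(4, 5)

Column index: ⌊(72.0 − 9.1) / 12.1⌋ = ⌊5.198⌋ = 5
Row offset from origin: ⌊(29.4 − 7.6) / 14.9⌋ = ⌊1.463⌋ = 1 → row 4 (counted from top)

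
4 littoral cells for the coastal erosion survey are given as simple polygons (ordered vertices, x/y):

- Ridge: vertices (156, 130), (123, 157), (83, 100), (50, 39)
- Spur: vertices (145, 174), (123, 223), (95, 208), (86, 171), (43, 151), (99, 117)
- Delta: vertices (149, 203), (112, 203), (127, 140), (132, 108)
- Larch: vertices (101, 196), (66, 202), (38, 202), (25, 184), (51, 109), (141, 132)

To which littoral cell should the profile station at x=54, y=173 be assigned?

Cast a ray rightward from (54, 173). For each polygon, the edges (by vertex number in listed order) whose endpoints lie on opposite sides of y = 173, where each meets that height, and whether that is right or left of the point:
Ridge: no edge straddles that height → 0 crossings.
Spur: 3–4 at x≈86.5 (right), 6–1 at x≈144.2 (right) → 2 crossings.
Delta: 2–3 at x≈119.1 (right), 4–1 at x≈143.6 (right) → 2 crossings.
Larch: 4–5 at x≈28.8 (left), 6–1 at x≈115.4 (right) → 1 crossing.
Only Larch has an odd count, so the point is inside Larch.

Larch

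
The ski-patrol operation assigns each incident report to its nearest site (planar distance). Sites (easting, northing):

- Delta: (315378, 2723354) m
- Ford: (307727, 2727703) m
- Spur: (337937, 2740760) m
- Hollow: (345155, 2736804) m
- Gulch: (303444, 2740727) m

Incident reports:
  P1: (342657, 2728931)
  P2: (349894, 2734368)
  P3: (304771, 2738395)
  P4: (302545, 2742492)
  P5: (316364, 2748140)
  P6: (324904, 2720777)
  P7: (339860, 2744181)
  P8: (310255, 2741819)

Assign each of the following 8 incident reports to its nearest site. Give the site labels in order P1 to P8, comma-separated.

Hollow, Hollow, Gulch, Gulch, Gulch, Delta, Spur, Gulch

P1 → Hollow (d²=68224133.00)
P2 → Hollow (d²=28392217.00)
P3 → Gulch (d²=7199153.00)
P4 → Gulch (d²=3923426.00)
P5 → Gulch (d²=221878969.00)
P6 → Delta (d²=97385605.00)
P7 → Spur (d²=15401170.00)
P8 → Gulch (d²=47582185.00)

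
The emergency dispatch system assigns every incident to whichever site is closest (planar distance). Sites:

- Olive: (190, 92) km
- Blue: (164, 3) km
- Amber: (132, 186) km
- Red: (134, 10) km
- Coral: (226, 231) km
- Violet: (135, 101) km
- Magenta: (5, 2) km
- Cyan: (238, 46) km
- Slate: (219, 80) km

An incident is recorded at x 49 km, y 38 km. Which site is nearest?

Squared distances to each site:
Olive: 22797.000; Blue: 14450.000; Amber: 28793.000; Red: 8009.000; Coral: 68578.000; Violet: 11365.000; Magenta: 3232.000; Cyan: 35785.000; Slate: 30664.000.
Minimum at Magenta.

Magenta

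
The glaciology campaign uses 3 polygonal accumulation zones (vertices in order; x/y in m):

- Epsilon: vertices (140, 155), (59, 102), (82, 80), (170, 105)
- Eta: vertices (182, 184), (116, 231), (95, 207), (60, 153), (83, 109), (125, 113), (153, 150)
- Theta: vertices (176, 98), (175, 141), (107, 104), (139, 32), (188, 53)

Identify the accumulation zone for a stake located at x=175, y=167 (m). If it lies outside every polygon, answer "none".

Cast a ray rightward from (175, 167). For each polygon, the edges (by vertex number in listed order) whose endpoints lie on opposite sides of y = 167, where each meets that height, and whether that is right or left of the point:
Epsilon: no edge straddles that height → 0 crossings.
Eta: 3–4 at x≈69.1 (left), 7–1 at x≈167.5 (left) → 0 crossings.
Theta: no edge straddles that height → 0 crossings.
All counts are even, so the point lies outside every listed polygon.

none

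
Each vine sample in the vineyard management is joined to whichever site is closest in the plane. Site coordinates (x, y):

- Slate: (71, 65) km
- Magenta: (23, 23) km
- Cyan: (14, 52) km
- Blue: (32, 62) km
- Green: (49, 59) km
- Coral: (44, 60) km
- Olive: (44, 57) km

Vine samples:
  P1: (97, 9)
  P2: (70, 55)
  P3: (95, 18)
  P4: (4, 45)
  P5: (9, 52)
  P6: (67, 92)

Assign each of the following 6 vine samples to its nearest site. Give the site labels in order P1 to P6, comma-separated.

P1 → Slate (d²=3812.00)
P2 → Slate (d²=101.00)
P3 → Slate (d²=2785.00)
P4 → Cyan (d²=149.00)
P5 → Cyan (d²=25.00)
P6 → Slate (d²=745.00)

Slate, Slate, Slate, Cyan, Cyan, Slate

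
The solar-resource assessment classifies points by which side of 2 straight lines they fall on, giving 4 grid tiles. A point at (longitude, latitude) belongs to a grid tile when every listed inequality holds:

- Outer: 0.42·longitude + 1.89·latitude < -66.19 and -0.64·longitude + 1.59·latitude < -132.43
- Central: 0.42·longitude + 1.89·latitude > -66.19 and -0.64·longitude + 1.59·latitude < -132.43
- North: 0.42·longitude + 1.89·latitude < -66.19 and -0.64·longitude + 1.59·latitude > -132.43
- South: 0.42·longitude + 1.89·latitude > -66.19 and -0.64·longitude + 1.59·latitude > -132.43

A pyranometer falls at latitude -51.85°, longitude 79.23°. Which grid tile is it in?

0.42·79.23 + 1.89·-51.85 = -64.720, which is > -66.19
-0.64·79.23 + 1.59·-51.85 = -133.149, which is < -132.43
This sign pattern matches Central.

Central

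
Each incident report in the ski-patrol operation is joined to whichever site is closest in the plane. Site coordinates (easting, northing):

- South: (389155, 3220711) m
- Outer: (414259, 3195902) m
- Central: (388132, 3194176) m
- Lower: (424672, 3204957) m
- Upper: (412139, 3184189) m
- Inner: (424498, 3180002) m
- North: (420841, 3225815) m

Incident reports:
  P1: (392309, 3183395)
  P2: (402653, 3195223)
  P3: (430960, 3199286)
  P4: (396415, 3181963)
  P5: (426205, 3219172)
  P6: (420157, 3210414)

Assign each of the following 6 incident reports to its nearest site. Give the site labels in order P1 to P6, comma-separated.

P1 → Central (d²=133677290.00)
P2 → Outer (d²=135160277.00)
P3 → Lower (d²=71699185.00)
P4 → Central (d²=217765458.00)
P5 → North (d²=72901945.00)
P6 → Lower (d²=50164074.00)

Central, Outer, Lower, Central, North, Lower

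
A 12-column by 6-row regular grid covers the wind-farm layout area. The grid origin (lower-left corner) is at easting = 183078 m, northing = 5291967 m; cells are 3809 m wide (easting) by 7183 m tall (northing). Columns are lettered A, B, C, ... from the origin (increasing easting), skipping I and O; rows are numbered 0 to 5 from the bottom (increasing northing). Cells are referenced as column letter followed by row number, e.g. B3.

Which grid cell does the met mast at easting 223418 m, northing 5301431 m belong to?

L1

Column index: ⌊(223418 − 183078) / 3809⌋ = ⌊10.591⌋ = 10 → column L
Row offset from origin: ⌊(5301431 − 5291967) / 7183⌋ = ⌊1.318⌋ = 1 → row 1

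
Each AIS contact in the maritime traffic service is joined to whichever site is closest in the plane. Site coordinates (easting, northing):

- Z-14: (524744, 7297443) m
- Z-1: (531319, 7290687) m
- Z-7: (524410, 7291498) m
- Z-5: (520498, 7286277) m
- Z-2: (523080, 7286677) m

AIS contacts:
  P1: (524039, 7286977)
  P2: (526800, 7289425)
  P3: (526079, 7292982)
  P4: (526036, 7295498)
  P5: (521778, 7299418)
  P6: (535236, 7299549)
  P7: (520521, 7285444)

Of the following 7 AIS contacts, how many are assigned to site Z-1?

P1 → Z-2
P2 → Z-7
P3 → Z-7
P4 → Z-14
P5 → Z-14
P6 → Z-1
P7 → Z-5
1 of the 7 goes to Z-1.

1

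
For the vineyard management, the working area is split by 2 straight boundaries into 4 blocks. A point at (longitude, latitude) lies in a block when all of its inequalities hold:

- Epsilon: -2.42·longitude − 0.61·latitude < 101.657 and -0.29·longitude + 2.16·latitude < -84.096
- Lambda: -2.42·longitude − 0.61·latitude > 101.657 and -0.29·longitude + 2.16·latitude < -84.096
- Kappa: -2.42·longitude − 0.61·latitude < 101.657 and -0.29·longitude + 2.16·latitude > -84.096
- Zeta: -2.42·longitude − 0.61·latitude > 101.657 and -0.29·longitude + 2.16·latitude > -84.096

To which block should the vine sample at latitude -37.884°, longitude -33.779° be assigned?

-2.42·-33.779 − 0.61·-37.884 = 104.854, which is > 101.657
-0.29·-33.779 + 2.16·-37.884 = -72.034, which is > -84.096
This sign pattern matches Zeta.

Zeta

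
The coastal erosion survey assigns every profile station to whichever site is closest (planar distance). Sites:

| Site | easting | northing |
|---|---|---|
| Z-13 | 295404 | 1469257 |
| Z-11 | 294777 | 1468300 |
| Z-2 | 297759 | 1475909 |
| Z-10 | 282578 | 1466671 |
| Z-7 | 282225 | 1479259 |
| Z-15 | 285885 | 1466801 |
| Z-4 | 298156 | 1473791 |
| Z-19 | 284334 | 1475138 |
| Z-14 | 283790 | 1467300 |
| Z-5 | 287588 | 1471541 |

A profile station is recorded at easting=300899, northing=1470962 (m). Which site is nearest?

Z-4

Squared distances to each site:
Z-13: 33102050.000; Z-11: 44565128.000; Z-2: 34332409.000; Z-10: 354071722.000; Z-7: 417558485.000; Z-15: 242734117.000; Z-4: 15527290.000; Z-19: 291838201.000; Z-14: 306128125.000; Z-5: 177517962.000.
Minimum at Z-4.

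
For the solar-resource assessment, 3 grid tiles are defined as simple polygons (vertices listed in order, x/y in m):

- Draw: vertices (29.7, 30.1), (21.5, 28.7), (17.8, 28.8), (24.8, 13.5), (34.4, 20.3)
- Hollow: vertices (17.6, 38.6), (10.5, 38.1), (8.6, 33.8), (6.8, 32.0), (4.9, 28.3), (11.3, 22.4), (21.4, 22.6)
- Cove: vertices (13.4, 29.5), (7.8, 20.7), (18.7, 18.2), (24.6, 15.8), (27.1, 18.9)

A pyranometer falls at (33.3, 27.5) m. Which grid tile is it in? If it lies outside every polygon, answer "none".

none

Cast a ray rightward from (33.3, 27.5). For each polygon, the edges (by vertex number in listed order) whose endpoints lie on opposite sides of y = 27.5, where each meets that height, and whether that is right or left of the point:
Draw: 3–4 at x≈18.39 (left), 5–1 at x≈30.95 (left) → 0 crossings.
Hollow: 5–6 at x≈5.77 (left), 7–1 at x≈20.24 (left) → 0 crossings.
Cove: 1–2 at x≈12.13 (left), 5–1 at x≈15.98 (left) → 0 crossings.
All counts are even, so the point lies outside every listed polygon.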